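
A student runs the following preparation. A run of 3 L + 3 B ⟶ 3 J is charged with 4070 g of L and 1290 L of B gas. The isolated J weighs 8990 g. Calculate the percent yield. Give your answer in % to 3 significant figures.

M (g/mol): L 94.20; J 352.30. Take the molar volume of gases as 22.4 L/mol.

59.1 %

n(L) = 4070 / 94.20 = 43.21 mol
n(B) = 1290 / 22.4 = 57.59 mol
n/ν for L = 43.21/3 = 14.40
n/ν for B = 57.59/3 = 19.20
Smallest n/ν is L → limiting reagent.
theoretical n(J) = (3/3) × 43.21 = 43.21 mol → 15220 g
% yield = 8990 / 15220 × 100 = 59.07 %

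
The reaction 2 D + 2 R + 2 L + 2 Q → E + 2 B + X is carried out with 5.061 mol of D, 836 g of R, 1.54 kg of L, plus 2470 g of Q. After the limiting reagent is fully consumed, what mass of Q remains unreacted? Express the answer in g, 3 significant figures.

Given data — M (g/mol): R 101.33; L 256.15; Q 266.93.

n(D) = 5.061 mol
n(R) = 836.0 / 101.33 = 8.250 mol
n(L) = 1.540×1000 / 256.15 = 6.012 mol
n(Q) = 2470 / 266.93 = 9.253 mol
n/ν for D = 5.061/2 = 2.531
n/ν for R = 8.250/2 = 4.125
n/ν for L = 6.012/2 = 3.006
n/ν for Q = 9.253/2 = 4.627
Smallest n/ν is D → limiting reagent.
Q consumed = (2/2) × 5.061 = 5.061 mol
Q remaining = 9.253 − 5.061 = 4.192 mol
mass = 4.192 × 266.93 = 1119 g

1120 g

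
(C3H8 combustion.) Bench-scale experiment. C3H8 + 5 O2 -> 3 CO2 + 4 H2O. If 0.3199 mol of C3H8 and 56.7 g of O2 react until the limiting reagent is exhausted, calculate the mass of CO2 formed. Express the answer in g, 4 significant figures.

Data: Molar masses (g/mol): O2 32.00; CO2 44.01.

n(C3H8) = 0.3199 mol
n(O2) = 56.70 / 32.00 = 1.772 mol
n/ν → C3H8: 0.3199, O2: 0.3544; C3H8 is limiting.
n(CO2) = (3/1) × 0.3199 = 0.9597 mol
mass = 0.9597 × 44.01 = 42.24 g

42.24 g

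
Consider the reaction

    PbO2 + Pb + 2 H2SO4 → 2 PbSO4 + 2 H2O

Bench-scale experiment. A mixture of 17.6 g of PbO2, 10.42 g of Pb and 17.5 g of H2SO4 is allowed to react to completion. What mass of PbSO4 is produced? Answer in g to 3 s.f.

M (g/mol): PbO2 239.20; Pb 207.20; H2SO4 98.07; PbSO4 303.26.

n(PbO2) = 17.60 / 239.20 = 0.07358 mol
n(Pb) = 10.42 / 207.20 = 0.05029 mol
n(H2SO4) = 17.50 / 98.07 = 0.1784 mol
n/ν for PbO2 = 0.07358/1 = 0.07358
n/ν for Pb = 0.05029/1 = 0.05029
n/ν for H2SO4 = 0.1784/2 = 0.08920
Smallest n/ν is Pb → limiting reagent.
n(PbSO4) = (2/1) × 0.05029 = 0.1006 mol
mass = 0.1006 × 303.26 = 30.51 g

30.5 g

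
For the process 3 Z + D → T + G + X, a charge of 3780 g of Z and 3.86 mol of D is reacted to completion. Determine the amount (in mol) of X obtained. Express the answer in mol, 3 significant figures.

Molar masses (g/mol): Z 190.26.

3.86 mol

n(Z) = 3780 / 190.26 = 19.87 mol
n(D) = 3.860 mol
n/ν for Z = 19.87/3 = 6.623
n/ν for D = 3.860/1 = 3.860
Smallest n/ν is D → limiting reagent.
n(X) = (1/1) × 3.860 = 3.860 mol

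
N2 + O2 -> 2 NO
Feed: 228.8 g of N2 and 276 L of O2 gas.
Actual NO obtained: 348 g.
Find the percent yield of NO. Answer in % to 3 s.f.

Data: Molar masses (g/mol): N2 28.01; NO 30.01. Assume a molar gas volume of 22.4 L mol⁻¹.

n(N2) = 228.8 / 28.01 = 8.169 mol
n(O2) = 276.0 / 22.4 = 12.32 mol
n/ν → N2: 8.169, O2: 12.32; N2 is limiting.
theoretical n(NO) = (2/1) × 8.169 = 16.34 mol → 490.4 g
% yield = 348 / 490.4 × 100 = 70.96 %

71.0 %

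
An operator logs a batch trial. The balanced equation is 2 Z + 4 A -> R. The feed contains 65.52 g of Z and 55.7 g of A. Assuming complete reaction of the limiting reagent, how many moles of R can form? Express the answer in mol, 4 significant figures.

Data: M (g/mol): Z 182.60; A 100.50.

0.1386 mol

n(Z) = 65.52 / 182.60 = 0.3588 mol
n(A) = 55.70 / 100.50 = 0.5542 mol
n/ν for Z = 0.3588/2 = 0.1794
n/ν for A = 0.5542/4 = 0.1386
Smallest n/ν is A → limiting reagent.
n(R) = (1/4) × 0.5542 = 0.1386 mol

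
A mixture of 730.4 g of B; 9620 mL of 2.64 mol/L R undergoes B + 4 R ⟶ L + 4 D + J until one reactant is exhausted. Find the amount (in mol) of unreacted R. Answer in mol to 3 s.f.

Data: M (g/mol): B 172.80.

8.49 mol

n(B) = 730.4 / 172.80 = 4.227 mol
n(R) = 2.64 × 9620/1000 = 25.40 mol
n/ν for B = 4.227/1 = 4.227
n/ν for R = 25.40/4 = 6.350
Smallest n/ν is B → limiting reagent.
R consumed = (4/1) × 4.227 = 16.91 mol
R remaining = 25.40 − 16.91 = 8.490 mol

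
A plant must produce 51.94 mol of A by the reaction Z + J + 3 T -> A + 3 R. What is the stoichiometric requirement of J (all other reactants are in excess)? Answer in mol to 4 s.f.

n(A) = 51.94 mol
n(J) = (1/1) × 51.94 = 51.94 mol

51.94 mol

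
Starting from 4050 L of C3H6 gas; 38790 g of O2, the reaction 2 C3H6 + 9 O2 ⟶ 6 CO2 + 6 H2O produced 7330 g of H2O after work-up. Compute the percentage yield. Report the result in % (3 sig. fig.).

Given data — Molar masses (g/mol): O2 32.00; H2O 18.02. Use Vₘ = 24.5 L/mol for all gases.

82.0 %

n(C3H6) = 4050 / 24.5 = 165.3 mol
n(O2) = 38790 / 32.00 = 1212 mol
n/ν for C3H6 = 165.3/2 = 82.65
n/ν for O2 = 1212/9 = 134.7
Smallest n/ν is C3H6 → limiting reagent.
theoretical n(H2O) = (6/2) × 165.3 = 495.9 mol → 8936 g
% yield = 7330 / 8936 × 100 = 82.03 %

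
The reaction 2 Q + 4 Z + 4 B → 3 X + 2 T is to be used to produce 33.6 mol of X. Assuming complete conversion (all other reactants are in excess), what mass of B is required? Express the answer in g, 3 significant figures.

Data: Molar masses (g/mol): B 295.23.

13200 g

n(X) = 33.60 mol
n(B) = (4/3) × 33.60 = 44.80 mol
mass = 44.80 × 295.23 = 13230 g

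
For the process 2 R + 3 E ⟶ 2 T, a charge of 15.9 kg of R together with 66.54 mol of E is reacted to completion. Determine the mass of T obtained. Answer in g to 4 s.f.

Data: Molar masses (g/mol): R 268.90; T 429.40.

n(R) = 15.90×1000 / 268.90 = 59.13 mol
n(E) = 66.54 mol
n/ν for R = 59.13/2 = 29.57
n/ν for E = 66.54/3 = 22.18
Smallest n/ν is E → limiting reagent.
n(T) = (2/3) × 66.54 = 44.36 mol
mass = 44.36 × 429.40 = 19050 g

19050 g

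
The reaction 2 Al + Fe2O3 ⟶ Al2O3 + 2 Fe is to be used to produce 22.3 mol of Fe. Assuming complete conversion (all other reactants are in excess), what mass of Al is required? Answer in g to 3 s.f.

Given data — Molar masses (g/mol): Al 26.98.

n(Fe) = 22.30 mol
n(Al) = (2/2) × 22.30 = 22.30 mol
mass = 22.30 × 26.98 = 601.7 g

602 g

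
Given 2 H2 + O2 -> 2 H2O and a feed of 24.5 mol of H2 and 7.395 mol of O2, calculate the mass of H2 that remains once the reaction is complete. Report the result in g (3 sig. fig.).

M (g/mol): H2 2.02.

19.6 g

n(H2) = 24.50 mol
n(O2) = 7.395 mol
n/ν for H2 = 24.50/2 = 12.25
n/ν for O2 = 7.395/1 = 7.395
Smallest n/ν is O2 → limiting reagent.
H2 consumed = (2/1) × 7.395 = 14.79 mol
H2 remaining = 24.50 − 14.79 = 9.710 mol
mass = 9.710 × 2.02 = 19.61 g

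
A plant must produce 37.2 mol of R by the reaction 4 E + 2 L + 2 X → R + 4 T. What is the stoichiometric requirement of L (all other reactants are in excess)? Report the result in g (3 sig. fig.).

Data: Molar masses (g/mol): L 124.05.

n(R) = 37.20 mol
n(L) = (2/1) × 37.20 = 74.40 mol
mass = 74.40 × 124.05 = 9229 g

9230 g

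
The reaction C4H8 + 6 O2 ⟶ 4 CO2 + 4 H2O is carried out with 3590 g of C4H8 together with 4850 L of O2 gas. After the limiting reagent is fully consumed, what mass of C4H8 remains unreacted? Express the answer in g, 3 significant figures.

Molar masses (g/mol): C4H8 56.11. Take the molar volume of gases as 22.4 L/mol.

n(C4H8) = 3590 / 56.11 = 63.98 mol
n(O2) = 4850 / 22.4 = 216.5 mol
n/ν → C4H8: 63.98, O2: 36.08; O2 is limiting.
C4H8 consumed = (1/6) × 216.5 = 36.08 mol
C4H8 remaining = 63.98 − 36.08 = 27.90 mol
mass = 27.90 × 56.11 = 1565 g

1570 g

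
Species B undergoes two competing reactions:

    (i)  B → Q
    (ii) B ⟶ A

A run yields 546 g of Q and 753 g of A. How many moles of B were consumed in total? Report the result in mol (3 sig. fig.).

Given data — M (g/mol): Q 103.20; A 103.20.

12.6 mol

n(Q) = 546 / 103.20 = 5.291 mol
n(A) = 753 / 103.20 = 7.297 mol
n(B) via (i) = (1/1)×5.291 = 5.291 mol
n(B) via (ii) = (1/1)×7.297 = 7.297 mol
total n(B) = 5.291 + 7.297 = 12.59 mol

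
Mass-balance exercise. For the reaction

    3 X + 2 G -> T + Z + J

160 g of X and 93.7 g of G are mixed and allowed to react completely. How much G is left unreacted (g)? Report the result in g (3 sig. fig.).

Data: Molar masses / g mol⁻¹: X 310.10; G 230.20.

14.5 g

n(X) = 160.0 / 310.10 = 0.5160 mol
n(G) = 93.70 / 230.20 = 0.4070 mol
n/ν → X: 0.1720, G: 0.2035; X is limiting.
G consumed = (2/3) × 0.5160 = 0.3440 mol
G remaining = 0.4070 − 0.3440 = 0.06300 mol
mass = 0.06300 × 230.20 = 14.50 g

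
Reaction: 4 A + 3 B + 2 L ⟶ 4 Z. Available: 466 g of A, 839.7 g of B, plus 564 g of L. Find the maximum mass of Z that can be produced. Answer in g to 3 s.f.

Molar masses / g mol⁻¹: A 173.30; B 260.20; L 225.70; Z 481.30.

1290 g

n(A) = 466.0 / 173.30 = 2.689 mol
n(B) = 839.7 / 260.20 = 3.227 mol
n(L) = 564.0 / 225.70 = 2.499 mol
n/ν for A = 2.689/4 = 0.6723
n/ν for B = 3.227/3 = 1.076
n/ν for L = 2.499/2 = 1.250
Smallest n/ν is A → limiting reagent.
n(Z) = (4/4) × 2.689 = 2.689 mol
mass = 2.689 × 481.30 = 1294 g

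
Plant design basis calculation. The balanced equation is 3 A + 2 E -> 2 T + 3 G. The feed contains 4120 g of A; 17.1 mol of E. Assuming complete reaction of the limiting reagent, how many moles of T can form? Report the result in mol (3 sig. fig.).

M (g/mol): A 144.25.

17.1 mol

n(A) = 4120 / 144.25 = 28.56 mol
n(E) = 17.10 mol
n/ν for A = 28.56/3 = 9.520
n/ν for E = 17.10/2 = 8.550
Smallest n/ν is E → limiting reagent.
n(T) = (2/2) × 17.10 = 17.10 mol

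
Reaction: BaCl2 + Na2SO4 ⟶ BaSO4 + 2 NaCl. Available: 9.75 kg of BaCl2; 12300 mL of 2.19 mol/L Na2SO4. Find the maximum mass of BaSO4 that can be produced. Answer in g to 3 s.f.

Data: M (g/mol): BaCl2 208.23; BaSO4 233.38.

n(BaCl2) = 9.750×1000 / 208.23 = 46.82 mol
n(Na2SO4) = 2.19 × 12300/1000 = 26.94 mol
n/ν for BaCl2 = 46.82/1 = 46.82
n/ν for Na2SO4 = 26.94/1 = 26.94
Smallest n/ν is Na2SO4 → limiting reagent.
n(BaSO4) = (1/1) × 26.94 = 26.94 mol
mass = 26.94 × 233.38 = 6287 g

6290 g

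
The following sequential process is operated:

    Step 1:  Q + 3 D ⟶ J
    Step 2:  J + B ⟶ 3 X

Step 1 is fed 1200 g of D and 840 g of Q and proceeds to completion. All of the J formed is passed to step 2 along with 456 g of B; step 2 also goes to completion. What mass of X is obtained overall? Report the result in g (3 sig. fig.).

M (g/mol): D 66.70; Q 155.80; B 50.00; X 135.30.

2190 g

Step 1:
n(D) = 1200 / 66.70 = 17.99 mol
n(Q) = 840.0 / 155.80 = 5.392 mol
n/ν for D = 17.99/3 = 5.997
n/ν for Q = 5.392/1 = 5.392
Smallest n/ν is Q → limiting reagent.
n(J) produced = (1/1) × 5.392 = 5.392 mol
Step 2:
n(J) available = 5.392 mol
n(B) = 456.0 / 50.00 = 9.120 mol
n/ν for J = 5.392/1 = 5.392
n/ν for B = 9.120/1 = 9.120
Smallest n/ν is J → limiting reagent.
n(X) = (3/1) × 5.392 = 16.18 mol
mass = 16.18 × 135.30 = 2189 g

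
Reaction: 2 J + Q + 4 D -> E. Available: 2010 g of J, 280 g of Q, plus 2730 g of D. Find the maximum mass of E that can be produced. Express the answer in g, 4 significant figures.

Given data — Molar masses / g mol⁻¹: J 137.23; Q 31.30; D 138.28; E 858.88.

n(J) = 2010 / 137.23 = 14.65 mol
n(Q) = 280.0 / 31.30 = 8.946 mol
n(D) = 2730 / 138.28 = 19.74 mol
n/ν → J: 7.325, Q: 8.946, D: 4.935; D is limiting.
n(E) = (1/4) × 19.74 = 4.935 mol
mass = 4.935 × 858.88 = 4239 g

4239 g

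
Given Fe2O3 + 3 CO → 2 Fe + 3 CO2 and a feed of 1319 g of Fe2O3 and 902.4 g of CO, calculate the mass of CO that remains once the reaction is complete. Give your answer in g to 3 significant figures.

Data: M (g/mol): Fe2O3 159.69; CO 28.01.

n(Fe2O3) = 1319 / 159.69 = 8.260 mol
n(CO) = 902.4 / 28.01 = 32.22 mol
n/ν → Fe2O3: 8.260, CO: 10.74; Fe2O3 is limiting.
CO consumed = (3/1) × 8.260 = 24.78 mol
CO remaining = 32.22 − 24.78 = 7.440 mol
mass = 7.440 × 28.01 = 208.4 g

208 g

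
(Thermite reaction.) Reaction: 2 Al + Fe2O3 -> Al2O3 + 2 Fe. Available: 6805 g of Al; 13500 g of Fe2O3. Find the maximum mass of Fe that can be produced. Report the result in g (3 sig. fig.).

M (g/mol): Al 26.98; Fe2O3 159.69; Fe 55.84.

n(Al) = 6805 / 26.98 = 252.2 mol
n(Fe2O3) = 13500 / 159.69 = 84.54 mol
n/ν → Al: 126.1, Fe2O3: 84.54; Fe2O3 is limiting.
n(Fe) = (2/1) × 84.54 = 169.1 mol
mass = 169.1 × 55.84 = 9443 g

9440 g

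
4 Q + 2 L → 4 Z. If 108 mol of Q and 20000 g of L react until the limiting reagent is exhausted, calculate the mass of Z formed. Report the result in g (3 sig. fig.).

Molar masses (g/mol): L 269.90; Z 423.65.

45800 g

n(Q) = 108.0 mol
n(L) = 20000 / 269.90 = 74.10 mol
n/ν for Q = 108.0/4 = 27.00
n/ν for L = 74.10/2 = 37.05
Smallest n/ν is Q → limiting reagent.
n(Z) = (4/4) × 108.0 = 108.0 mol
mass = 108.0 × 423.65 = 45750 g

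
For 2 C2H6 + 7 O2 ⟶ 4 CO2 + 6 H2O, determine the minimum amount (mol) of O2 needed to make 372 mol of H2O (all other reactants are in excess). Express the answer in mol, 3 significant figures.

n(H2O) = 372.0 mol
n(O2) = (7/6) × 372.0 = 434.0 mol

434 mol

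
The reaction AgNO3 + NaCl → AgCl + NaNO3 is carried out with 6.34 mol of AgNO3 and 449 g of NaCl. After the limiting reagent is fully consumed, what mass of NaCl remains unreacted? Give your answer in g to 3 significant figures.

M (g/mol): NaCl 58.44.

n(AgNO3) = 6.340 mol
n(NaCl) = 449.0 / 58.44 = 7.683 mol
n/ν → AgNO3: 6.340, NaCl: 7.683; AgNO3 is limiting.
NaCl consumed = (1/1) × 6.340 = 6.340 mol
NaCl remaining = 7.683 − 6.340 = 1.343 mol
mass = 1.343 × 58.44 = 78.48 g

78.5 g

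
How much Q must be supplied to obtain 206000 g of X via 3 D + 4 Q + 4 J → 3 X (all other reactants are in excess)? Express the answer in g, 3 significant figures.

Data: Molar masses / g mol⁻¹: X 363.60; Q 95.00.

n(X) = 206000 / 363.60 = 566.6 mol
n(Q) = (4/3) × 566.6 = 755.5 mol
mass = 755.5 × 95.00 = 71770 g

71800 g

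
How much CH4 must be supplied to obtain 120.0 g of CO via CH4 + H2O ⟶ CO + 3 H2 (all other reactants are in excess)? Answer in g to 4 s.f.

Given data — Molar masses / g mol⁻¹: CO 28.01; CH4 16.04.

68.72 g

n(CO) = 120.0 / 28.01 = 4.284 mol
n(CH4) = (1/1) × 4.284 = 4.284 mol
mass = 4.284 × 16.04 = 68.72 g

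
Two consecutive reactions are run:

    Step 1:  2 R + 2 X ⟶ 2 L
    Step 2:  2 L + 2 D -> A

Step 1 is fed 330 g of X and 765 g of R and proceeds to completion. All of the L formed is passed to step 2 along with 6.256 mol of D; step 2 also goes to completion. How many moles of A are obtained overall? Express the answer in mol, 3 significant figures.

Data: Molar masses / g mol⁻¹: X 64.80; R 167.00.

2.29 mol

Step 1:
n(X) = 330.0 / 64.80 = 5.093 mol
n(R) = 765.0 / 167.00 = 4.581 mol
n/ν for X = 5.093/2 = 2.547
n/ν for R = 4.581/2 = 2.291
Smallest n/ν is R → limiting reagent.
n(L) produced = (2/2) × 4.581 = 4.581 mol
Step 2:
n(L) available = 4.581 mol
n(D) = 6.256 mol
n/ν for L = 4.581/2 = 2.291
n/ν for D = 6.256/2 = 3.128
Smallest n/ν is L → limiting reagent.
n(A) = (1/2) × 4.581 = 2.291 mol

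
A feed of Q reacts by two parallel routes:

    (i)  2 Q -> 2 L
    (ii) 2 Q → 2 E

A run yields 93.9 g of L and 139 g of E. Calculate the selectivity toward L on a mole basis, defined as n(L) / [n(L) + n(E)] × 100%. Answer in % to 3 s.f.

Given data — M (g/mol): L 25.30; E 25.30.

n(L) = 93.9 / 25.30 = 3.711 mol
n(E) = 139 / 25.30 = 5.494 mol
selectivity = 3.711/(3.711+5.494) × 100 = 40.32 %

40.3 %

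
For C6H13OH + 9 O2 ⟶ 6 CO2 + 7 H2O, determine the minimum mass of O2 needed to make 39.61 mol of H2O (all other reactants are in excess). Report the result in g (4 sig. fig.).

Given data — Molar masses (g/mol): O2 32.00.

n(H2O) = 39.61 mol
n(O2) = (9/7) × 39.61 = 50.93 mol
mass = 50.93 × 32.00 = 1630 g

1630 g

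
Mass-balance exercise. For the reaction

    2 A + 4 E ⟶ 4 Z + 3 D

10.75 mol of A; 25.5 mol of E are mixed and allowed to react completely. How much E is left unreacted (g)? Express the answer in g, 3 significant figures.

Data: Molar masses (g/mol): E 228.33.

n(A) = 10.75 mol
n(E) = 25.50 mol
n/ν for A = 10.75/2 = 5.375
n/ν for E = 25.50/4 = 6.375
Smallest n/ν is A → limiting reagent.
E consumed = (4/2) × 10.75 = 21.50 mol
E remaining = 25.50 − 21.50 = 4.000 mol
mass = 4.000 × 228.33 = 913.3 g

913 g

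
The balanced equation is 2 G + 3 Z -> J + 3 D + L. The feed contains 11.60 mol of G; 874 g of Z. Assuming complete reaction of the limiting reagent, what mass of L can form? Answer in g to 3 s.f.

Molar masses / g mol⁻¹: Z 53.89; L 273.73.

n(G) = 11.60 mol
n(Z) = 874.0 / 53.89 = 16.22 mol
n/ν for G = 11.60/2 = 5.800
n/ν for Z = 16.22/3 = 5.407
Smallest n/ν is Z → limiting reagent.
n(L) = (1/3) × 16.22 = 5.407 mol
mass = 5.407 × 273.73 = 1480 g

1480 g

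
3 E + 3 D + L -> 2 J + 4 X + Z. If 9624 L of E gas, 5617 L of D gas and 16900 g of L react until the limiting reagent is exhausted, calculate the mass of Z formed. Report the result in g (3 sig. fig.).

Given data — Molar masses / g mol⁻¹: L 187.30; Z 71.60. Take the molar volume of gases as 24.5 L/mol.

5470 g

n(E) = 9624 / 24.5 = 392.8 mol
n(D) = 5617 / 24.5 = 229.3 mol
n(L) = 16900 / 187.30 = 90.23 mol
n/ν for E = 392.8/3 = 130.9
n/ν for D = 229.3/3 = 76.43
n/ν for L = 90.23/1 = 90.23
Smallest n/ν is D → limiting reagent.
n(Z) = (1/3) × 229.3 = 76.43 mol
mass = 76.43 × 71.60 = 5472 g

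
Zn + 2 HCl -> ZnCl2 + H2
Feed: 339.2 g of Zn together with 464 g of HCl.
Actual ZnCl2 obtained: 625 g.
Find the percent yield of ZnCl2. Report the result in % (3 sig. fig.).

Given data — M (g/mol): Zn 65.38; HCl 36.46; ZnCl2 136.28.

88.4 %

n(Zn) = 339.2 / 65.38 = 5.188 mol
n(HCl) = 464.0 / 36.46 = 12.73 mol
n/ν for Zn = 5.188/1 = 5.188
n/ν for HCl = 12.73/2 = 6.365
Smallest n/ν is Zn → limiting reagent.
theoretical n(ZnCl2) = (1/1) × 5.188 = 5.188 mol → 707.0 g
% yield = 625 / 707.0 × 100 = 88.40 %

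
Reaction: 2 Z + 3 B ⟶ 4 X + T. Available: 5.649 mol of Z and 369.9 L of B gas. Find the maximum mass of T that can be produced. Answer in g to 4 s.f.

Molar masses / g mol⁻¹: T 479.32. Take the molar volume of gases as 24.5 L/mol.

n(Z) = 5.649 mol
n(B) = 369.9 / 24.5 = 15.10 mol
n/ν for Z = 5.649/2 = 2.825
n/ν for B = 15.10/3 = 5.033
Smallest n/ν is Z → limiting reagent.
n(T) = (1/2) × 5.649 = 2.825 mol
mass = 2.825 × 479.32 = 1354 g

1354 g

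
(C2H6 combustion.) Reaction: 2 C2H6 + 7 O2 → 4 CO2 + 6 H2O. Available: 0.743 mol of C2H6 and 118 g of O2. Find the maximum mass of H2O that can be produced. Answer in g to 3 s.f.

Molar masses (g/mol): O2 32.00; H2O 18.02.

n(C2H6) = 0.7430 mol
n(O2) = 118.0 / 32.00 = 3.688 mol
n/ν for C2H6 = 0.7430/2 = 0.3715
n/ν for O2 = 3.688/7 = 0.5269
Smallest n/ν is C2H6 → limiting reagent.
n(H2O) = (6/2) × 0.7430 = 2.229 mol
mass = 2.229 × 18.02 = 40.17 g

40.2 g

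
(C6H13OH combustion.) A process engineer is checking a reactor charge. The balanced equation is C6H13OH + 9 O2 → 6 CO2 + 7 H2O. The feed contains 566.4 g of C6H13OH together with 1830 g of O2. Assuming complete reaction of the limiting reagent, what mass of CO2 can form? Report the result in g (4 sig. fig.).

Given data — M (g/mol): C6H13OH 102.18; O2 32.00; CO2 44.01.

1464 g

n(C6H13OH) = 566.4 / 102.18 = 5.543 mol
n(O2) = 1830 / 32.00 = 57.19 mol
n/ν for C6H13OH = 5.543/1 = 5.543
n/ν for O2 = 57.19/9 = 6.354
Smallest n/ν is C6H13OH → limiting reagent.
n(CO2) = (6/1) × 5.543 = 33.26 mol
mass = 33.26 × 44.01 = 1464 g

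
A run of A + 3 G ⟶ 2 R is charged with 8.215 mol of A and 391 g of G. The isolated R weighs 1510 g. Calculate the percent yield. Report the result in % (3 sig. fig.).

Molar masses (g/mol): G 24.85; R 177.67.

n(A) = 8.215 mol
n(G) = 391.0 / 24.85 = 15.73 mol
n/ν for A = 8.215/1 = 8.215
n/ν for G = 15.73/3 = 5.243
Smallest n/ν is G → limiting reagent.
theoretical n(R) = (2/3) × 15.73 = 10.49 mol → 1864 g
% yield = 1510 / 1864 × 100 = 81.01 %

81.0 %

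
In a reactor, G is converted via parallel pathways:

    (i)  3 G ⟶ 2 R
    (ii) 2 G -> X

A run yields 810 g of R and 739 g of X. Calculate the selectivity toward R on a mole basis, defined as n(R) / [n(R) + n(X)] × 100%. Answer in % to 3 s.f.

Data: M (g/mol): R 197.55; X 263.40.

n(R) = 810 / 197.55 = 4.100 mol
n(X) = 739 / 263.40 = 2.806 mol
selectivity = 4.100/(4.100+2.806) × 100 = 59.37 %

59.4 %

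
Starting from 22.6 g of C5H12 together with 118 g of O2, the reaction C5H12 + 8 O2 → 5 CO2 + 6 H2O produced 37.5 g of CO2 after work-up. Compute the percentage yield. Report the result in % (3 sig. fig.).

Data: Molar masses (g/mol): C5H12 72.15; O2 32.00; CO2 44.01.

n(C5H12) = 22.60 / 72.15 = 0.3132 mol
n(O2) = 118.0 / 32.00 = 3.688 mol
n/ν → C5H12: 0.3132, O2: 0.4610; C5H12 is limiting.
theoretical n(CO2) = (5/1) × 0.3132 = 1.566 mol → 68.92 g
% yield = 37.5 / 68.92 × 100 = 54.41 %

54.4 %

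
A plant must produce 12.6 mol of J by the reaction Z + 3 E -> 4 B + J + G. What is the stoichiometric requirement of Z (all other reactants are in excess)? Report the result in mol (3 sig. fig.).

n(J) = 12.60 mol
n(Z) = (1/1) × 12.60 = 12.60 mol

12.6 mol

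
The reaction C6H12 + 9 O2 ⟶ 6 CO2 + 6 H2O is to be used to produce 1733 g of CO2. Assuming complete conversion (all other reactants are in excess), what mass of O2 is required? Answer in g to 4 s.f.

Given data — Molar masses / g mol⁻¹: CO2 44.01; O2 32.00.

1890 g

n(CO2) = 1733 / 44.01 = 39.38 mol
n(O2) = (9/6) × 39.38 = 59.07 mol
mass = 59.07 × 32.00 = 1890 g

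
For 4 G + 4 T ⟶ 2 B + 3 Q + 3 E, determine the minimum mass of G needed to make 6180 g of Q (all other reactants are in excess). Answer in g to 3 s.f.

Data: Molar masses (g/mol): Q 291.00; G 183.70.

n(Q) = 6180 / 291.00 = 21.24 mol
n(G) = (4/3) × 21.24 = 28.32 mol
mass = 28.32 × 183.70 = 5202 g

5200 g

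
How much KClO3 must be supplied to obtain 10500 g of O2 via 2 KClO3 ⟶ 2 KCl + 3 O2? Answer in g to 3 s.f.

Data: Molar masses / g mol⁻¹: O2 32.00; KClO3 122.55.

n(O2) = 10500 / 32.00 = 328.1 mol
n(KClO3) = (2/3) × 328.1 = 218.7 mol
mass = 218.7 × 122.55 = 26800 g

26800 g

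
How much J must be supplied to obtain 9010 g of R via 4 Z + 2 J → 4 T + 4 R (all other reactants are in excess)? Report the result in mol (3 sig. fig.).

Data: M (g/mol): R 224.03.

n(R) = 9010 / 224.03 = 40.22 mol
n(J) = (2/4) × 40.22 = 20.11 mol

20.1 mol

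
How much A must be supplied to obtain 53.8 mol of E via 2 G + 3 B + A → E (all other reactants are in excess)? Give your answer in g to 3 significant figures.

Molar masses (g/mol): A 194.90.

10500 g

n(E) = 53.80 mol
n(A) = (1/1) × 53.80 = 53.80 mol
mass = 53.80 × 194.90 = 10490 g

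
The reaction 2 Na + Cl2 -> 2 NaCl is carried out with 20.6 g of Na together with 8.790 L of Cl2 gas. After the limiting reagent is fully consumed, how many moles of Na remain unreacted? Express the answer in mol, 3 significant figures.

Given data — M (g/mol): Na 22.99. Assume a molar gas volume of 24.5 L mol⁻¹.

n(Na) = 20.60 / 22.99 = 0.8960 mol
n(Cl2) = 8.790 / 24.5 = 0.3588 mol
n/ν → Na: 0.4480, Cl2: 0.3588; Cl2 is limiting.
Na consumed = (2/1) × 0.3588 = 0.7176 mol
Na remaining = 0.8960 − 0.7176 = 0.1784 mol

0.178 mol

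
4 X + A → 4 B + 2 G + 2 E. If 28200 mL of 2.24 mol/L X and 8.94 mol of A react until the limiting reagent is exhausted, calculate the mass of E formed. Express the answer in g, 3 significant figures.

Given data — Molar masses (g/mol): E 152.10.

2720 g

n(X) = 2.24 × 28200/1000 = 63.17 mol
n(A) = 8.940 mol
n/ν → X: 15.79, A: 8.940; A is limiting.
n(E) = (2/1) × 8.940 = 17.88 mol
mass = 17.88 × 152.10 = 2720 g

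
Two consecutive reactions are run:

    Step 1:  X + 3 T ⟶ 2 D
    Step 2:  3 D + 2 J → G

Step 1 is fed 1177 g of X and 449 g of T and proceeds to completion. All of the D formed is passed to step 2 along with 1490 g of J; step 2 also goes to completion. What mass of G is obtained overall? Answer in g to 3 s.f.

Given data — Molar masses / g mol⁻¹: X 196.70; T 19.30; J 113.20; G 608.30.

Step 1:
n(X) = 1177 / 196.70 = 5.984 mol
n(T) = 449.0 / 19.30 = 23.26 mol
n/ν → X: 5.984, T: 7.753; X is limiting.
n(D) produced = (2/1) × 5.984 = 11.97 mol
Step 2:
n(D) available = 11.97 mol
n(J) = 1490 / 113.20 = 13.16 mol
n/ν → D: 3.990, J: 6.580; D is limiting.
n(G) = (1/3) × 11.97 = 3.990 mol
mass = 3.990 × 608.30 = 2427 g

2430 g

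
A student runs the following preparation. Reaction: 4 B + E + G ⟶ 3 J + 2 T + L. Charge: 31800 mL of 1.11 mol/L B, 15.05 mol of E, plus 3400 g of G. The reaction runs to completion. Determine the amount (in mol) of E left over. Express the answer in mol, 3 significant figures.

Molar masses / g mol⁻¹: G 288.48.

6.23 mol

n(B) = 1.11 × 31800/1000 = 35.30 mol
n(E) = 15.05 mol
n(G) = 3400 / 288.48 = 11.79 mol
n/ν for B = 35.30/4 = 8.825
n/ν for E = 15.05/1 = 15.05
n/ν for G = 11.79/1 = 11.79
Smallest n/ν is B → limiting reagent.
E consumed = (1/4) × 35.30 = 8.825 mol
E remaining = 15.05 − 8.825 = 6.225 mol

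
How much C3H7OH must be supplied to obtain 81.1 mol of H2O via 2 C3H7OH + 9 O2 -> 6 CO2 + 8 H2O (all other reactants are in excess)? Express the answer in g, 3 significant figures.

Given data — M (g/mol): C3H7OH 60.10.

1220 g

n(H2O) = 81.10 mol
n(C3H7OH) = (2/8) × 81.10 = 20.28 mol
mass = 20.28 × 60.10 = 1219 g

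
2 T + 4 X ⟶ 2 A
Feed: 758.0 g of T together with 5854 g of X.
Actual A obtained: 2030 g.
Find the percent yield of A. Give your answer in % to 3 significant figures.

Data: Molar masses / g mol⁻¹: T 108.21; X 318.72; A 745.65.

38.9 %

n(T) = 758.0 / 108.21 = 7.005 mol
n(X) = 5854 / 318.72 = 18.37 mol
n/ν for T = 7.005/2 = 3.503
n/ν for X = 18.37/4 = 4.593
Smallest n/ν is T → limiting reagent.
theoretical n(A) = (2/2) × 7.005 = 7.005 mol → 5223 g
% yield = 2030 / 5223 × 100 = 38.87 %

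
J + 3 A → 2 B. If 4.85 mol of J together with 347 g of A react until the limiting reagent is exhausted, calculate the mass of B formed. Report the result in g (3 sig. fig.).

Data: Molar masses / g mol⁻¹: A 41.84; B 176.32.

n(J) = 4.850 mol
n(A) = 347.0 / 41.84 = 8.293 mol
n/ν for J = 4.850/1 = 4.850
n/ν for A = 8.293/3 = 2.764
Smallest n/ν is A → limiting reagent.
n(B) = (2/3) × 8.293 = 5.529 mol
mass = 5.529 × 176.32 = 974.9 g

975 g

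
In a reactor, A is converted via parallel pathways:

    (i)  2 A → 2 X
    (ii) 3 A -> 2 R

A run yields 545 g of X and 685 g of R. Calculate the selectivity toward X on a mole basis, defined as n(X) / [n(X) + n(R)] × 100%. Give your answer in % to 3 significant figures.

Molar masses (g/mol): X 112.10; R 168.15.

n(X) = 545 / 112.10 = 4.862 mol
n(R) = 685 / 168.15 = 4.074 mol
selectivity = 4.862/(4.862+4.074) × 100 = 54.41 %

54.4 %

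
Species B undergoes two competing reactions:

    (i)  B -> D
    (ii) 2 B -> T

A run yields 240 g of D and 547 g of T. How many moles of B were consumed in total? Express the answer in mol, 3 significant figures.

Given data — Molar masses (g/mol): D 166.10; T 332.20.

4.74 mol

n(D) = 240 / 166.10 = 1.445 mol
n(T) = 547 / 332.20 = 1.647 mol
n(B) via (i) = (1/1)×1.445 = 1.445 mol
n(B) via (ii) = (2/1)×1.647 = 3.294 mol
total n(B) = 1.445 + 3.294 = 4.739 mol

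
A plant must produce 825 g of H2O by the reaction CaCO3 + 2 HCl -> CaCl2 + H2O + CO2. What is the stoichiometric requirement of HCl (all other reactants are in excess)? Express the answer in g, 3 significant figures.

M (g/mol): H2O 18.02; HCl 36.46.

3340 g

n(H2O) = 825 / 18.02 = 45.78 mol
n(HCl) = (2/1) × 45.78 = 91.56 mol
mass = 91.56 × 36.46 = 3338 g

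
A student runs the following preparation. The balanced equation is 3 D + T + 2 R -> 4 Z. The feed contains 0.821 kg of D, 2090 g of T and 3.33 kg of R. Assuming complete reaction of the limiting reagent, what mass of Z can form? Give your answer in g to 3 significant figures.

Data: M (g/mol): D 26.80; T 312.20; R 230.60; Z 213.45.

n(D) = 0.8210×1000 / 26.80 = 30.63 mol
n(T) = 2090 / 312.20 = 6.694 mol
n(R) = 3.330×1000 / 230.60 = 14.44 mol
n/ν → D: 10.21, T: 6.694, R: 7.220; T is limiting.
n(Z) = (4/1) × 6.694 = 26.78 mol
mass = 26.78 × 213.45 = 5716 g

5720 g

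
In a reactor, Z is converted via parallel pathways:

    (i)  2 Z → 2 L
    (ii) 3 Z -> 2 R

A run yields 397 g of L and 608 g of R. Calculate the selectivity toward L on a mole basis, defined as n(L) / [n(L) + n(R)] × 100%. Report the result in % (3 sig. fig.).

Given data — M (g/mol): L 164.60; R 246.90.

49.5 %

n(L) = 397 / 164.60 = 2.412 mol
n(R) = 608 / 246.90 = 2.463 mol
selectivity = 2.412/(2.412+2.463) × 100 = 49.48 %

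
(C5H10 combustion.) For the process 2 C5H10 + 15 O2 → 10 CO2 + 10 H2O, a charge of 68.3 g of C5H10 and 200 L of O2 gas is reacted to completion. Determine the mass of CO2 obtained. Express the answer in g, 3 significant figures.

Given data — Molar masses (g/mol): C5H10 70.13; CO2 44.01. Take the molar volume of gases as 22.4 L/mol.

n(C5H10) = 68.30 / 70.13 = 0.9739 mol
n(O2) = 200.0 / 22.4 = 8.929 mol
n/ν → C5H10: 0.4870, O2: 0.5953; C5H10 is limiting.
n(CO2) = (10/2) × 0.9739 = 4.870 mol
mass = 4.870 × 44.01 = 214.3 g

214 g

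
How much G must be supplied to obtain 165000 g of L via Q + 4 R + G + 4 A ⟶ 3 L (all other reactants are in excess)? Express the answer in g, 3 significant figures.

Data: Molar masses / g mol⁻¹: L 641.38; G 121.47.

n(L) = 165000 / 641.38 = 257.3 mol
n(G) = (1/3) × 257.3 = 85.77 mol
mass = 85.77 × 121.47 = 10420 g

10400 g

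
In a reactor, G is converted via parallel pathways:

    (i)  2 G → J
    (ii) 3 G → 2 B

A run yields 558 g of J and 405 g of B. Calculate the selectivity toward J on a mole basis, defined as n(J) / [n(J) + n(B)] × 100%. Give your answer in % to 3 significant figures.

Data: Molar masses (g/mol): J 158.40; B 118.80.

n(J) = 558 / 158.40 = 3.523 mol
n(B) = 405 / 118.80 = 3.409 mol
selectivity = 3.523/(3.523+3.409) × 100 = 50.82 %

50.8 %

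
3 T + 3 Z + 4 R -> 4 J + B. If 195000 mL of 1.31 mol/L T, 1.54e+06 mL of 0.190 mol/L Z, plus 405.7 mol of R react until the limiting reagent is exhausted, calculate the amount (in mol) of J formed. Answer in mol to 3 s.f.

n(T) = 1.31 × 195000/1000 = 255.5 mol
n(Z) = 0.190 × 1.54e+06/1000 = 292.6 mol
n(R) = 405.7 mol
n/ν → T: 85.17, Z: 97.53, R: 101.4; T is limiting.
n(J) = (4/3) × 255.5 = 340.7 mol

341 mol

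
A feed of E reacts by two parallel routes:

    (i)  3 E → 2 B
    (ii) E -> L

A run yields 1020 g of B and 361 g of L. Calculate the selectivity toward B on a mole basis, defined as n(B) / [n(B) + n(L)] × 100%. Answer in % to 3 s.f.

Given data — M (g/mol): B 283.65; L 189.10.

n(B) = 1020 / 283.65 = 3.596 mol
n(L) = 361 / 189.10 = 1.909 mol
selectivity = 3.596/(3.596+1.909) × 100 = 65.32 %

65.3 %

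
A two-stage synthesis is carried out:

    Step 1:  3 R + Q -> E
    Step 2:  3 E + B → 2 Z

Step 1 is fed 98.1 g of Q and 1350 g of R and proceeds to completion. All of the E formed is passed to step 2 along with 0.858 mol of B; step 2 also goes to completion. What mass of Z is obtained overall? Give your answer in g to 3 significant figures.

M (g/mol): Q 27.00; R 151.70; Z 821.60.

1410 g

Step 1:
n(Q) = 98.10 / 27.00 = 3.633 mol
n(R) = 1350 / 151.70 = 8.899 mol
n/ν for Q = 3.633/1 = 3.633
n/ν for R = 8.899/3 = 2.966
Smallest n/ν is R → limiting reagent.
n(E) produced = (1/3) × 8.899 = 2.966 mol
Step 2:
n(E) available = 2.966 mol
n(B) = 0.8580 mol
n/ν for E = 2.966/3 = 0.9887
n/ν for B = 0.8580/1 = 0.8580
Smallest n/ν is B → limiting reagent.
n(Z) = (2/1) × 0.8580 = 1.716 mol
mass = 1.716 × 821.60 = 1410 g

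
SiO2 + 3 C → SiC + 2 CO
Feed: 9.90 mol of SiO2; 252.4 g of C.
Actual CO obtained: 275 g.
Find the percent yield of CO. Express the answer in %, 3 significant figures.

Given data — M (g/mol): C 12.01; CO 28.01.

70.1 %

n(SiO2) = 9.900 mol
n(C) = 252.4 / 12.01 = 21.02 mol
n/ν → SiO2: 9.900, C: 7.007; C is limiting.
theoretical n(CO) = (2/3) × 21.02 = 14.01 mol → 392.4 g
% yield = 275 / 392.4 × 100 = 70.08 %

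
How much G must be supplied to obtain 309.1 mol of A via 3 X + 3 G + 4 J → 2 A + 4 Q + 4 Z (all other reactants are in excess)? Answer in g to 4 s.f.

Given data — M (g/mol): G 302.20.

140100 g

n(A) = 309.1 mol
n(G) = (3/2) × 309.1 = 463.7 mol
mass = 463.7 × 302.20 = 140100 g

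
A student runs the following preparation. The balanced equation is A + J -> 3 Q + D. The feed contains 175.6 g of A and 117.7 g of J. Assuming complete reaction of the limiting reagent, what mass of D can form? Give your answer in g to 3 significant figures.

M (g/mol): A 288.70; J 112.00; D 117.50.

n(A) = 175.6 / 288.70 = 0.6082 mol
n(J) = 117.7 / 112.00 = 1.051 mol
n/ν for A = 0.6082/1 = 0.6082
n/ν for J = 1.051/1 = 1.051
Smallest n/ν is A → limiting reagent.
n(D) = (1/1) × 0.6082 = 0.6082 mol
mass = 0.6082 × 117.50 = 71.46 g

71.5 g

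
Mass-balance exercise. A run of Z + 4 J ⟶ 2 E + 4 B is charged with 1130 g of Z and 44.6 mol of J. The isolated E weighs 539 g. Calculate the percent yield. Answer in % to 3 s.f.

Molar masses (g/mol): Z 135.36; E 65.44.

n(Z) = 1130 / 135.36 = 8.348 mol
n(J) = 44.60 mol
n/ν → Z: 8.348, J: 11.15; Z is limiting.
theoretical n(E) = (2/1) × 8.348 = 16.70 mol → 1093 g
% yield = 539 / 1093 × 100 = 49.31 %

49.3 %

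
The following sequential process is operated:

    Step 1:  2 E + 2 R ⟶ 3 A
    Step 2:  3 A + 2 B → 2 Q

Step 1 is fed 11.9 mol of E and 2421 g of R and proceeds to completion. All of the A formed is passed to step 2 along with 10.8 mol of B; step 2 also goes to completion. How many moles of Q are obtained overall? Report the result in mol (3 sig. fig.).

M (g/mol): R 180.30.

Step 1:
n(E) = 11.90 mol
n(R) = 2421 / 180.30 = 13.43 mol
n/ν → E: 5.950, R: 6.715; E is limiting.
n(A) produced = (3/2) × 11.90 = 17.85 mol
Step 2:
n(A) available = 17.85 mol
n(B) = 10.80 mol
n/ν → A: 5.950, B: 5.400; B is limiting.
n(Q) = (2/2) × 10.80 = 10.80 mol

10.8 mol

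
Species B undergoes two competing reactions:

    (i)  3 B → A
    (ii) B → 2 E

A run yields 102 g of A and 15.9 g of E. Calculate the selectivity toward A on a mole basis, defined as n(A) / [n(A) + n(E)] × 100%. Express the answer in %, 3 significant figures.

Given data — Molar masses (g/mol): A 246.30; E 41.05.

n(A) = 102 / 246.30 = 0.4141 mol
n(E) = 15.9 / 41.05 = 0.3873 mol
selectivity = 0.4141/(0.4141+0.3873) × 100 = 51.67 %

51.7 %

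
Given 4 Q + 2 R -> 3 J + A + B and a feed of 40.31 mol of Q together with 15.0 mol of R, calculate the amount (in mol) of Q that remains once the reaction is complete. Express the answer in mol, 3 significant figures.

10.3 mol

n(Q) = 40.31 mol
n(R) = 15.00 mol
n/ν for Q = 40.31/4 = 10.08
n/ν for R = 15.00/2 = 7.500
Smallest n/ν is R → limiting reagent.
Q consumed = (4/2) × 15.00 = 30.00 mol
Q remaining = 40.31 − 30.00 = 10.31 mol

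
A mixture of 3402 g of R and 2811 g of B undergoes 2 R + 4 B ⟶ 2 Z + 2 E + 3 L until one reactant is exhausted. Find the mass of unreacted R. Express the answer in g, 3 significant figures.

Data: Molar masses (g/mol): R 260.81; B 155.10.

n(R) = 3402 / 260.81 = 13.04 mol
n(B) = 2811 / 155.10 = 18.12 mol
n/ν for R = 13.04/2 = 6.520
n/ν for B = 18.12/4 = 4.530
Smallest n/ν is B → limiting reagent.
R consumed = (2/4) × 18.12 = 9.060 mol
R remaining = 13.04 − 9.060 = 3.980 mol
mass = 3.980 × 260.81 = 1038 g

1040 g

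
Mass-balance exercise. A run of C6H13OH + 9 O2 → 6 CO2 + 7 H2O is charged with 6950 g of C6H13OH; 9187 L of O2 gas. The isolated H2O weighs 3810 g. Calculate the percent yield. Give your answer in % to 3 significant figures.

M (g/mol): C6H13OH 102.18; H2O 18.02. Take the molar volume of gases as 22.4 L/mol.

n(C6H13OH) = 6950 / 102.18 = 68.02 mol
n(O2) = 9187 / 22.4 = 410.1 mol
n/ν → C6H13OH: 68.02, O2: 45.57; O2 is limiting.
theoretical n(H2O) = (7/9) × 410.1 = 319.0 mol → 5748 g
% yield = 3810 / 5748 × 100 = 66.28 %

66.3 %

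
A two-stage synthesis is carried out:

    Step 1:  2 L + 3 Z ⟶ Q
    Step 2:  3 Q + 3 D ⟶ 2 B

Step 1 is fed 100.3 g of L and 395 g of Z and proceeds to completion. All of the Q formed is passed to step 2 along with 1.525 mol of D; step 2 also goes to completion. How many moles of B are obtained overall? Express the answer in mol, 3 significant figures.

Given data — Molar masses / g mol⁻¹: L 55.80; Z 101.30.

Step 1:
n(L) = 100.3 / 55.80 = 1.797 mol
n(Z) = 395.0 / 101.30 = 3.899 mol
n/ν → L: 0.8985, Z: 1.300; L is limiting.
n(Q) produced = (1/2) × 1.797 = 0.8985 mol
Step 2:
n(Q) available = 0.8985 mol
n(D) = 1.525 mol
n/ν → Q: 0.2995, D: 0.5083; Q is limiting.
n(B) = (2/3) × 0.8985 = 0.5990 mol

0.599 mol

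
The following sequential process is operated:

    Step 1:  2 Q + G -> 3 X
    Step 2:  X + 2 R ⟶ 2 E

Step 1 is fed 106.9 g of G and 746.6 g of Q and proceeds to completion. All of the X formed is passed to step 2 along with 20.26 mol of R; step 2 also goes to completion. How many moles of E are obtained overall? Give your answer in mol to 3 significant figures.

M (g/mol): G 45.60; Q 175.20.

Step 1:
n(G) = 106.9 / 45.60 = 2.344 mol
n(Q) = 746.6 / 175.20 = 4.261 mol
n/ν → G: 2.344, Q: 2.131; Q is limiting.
n(X) produced = (3/2) × 4.261 = 6.392 mol
Step 2:
n(X) available = 6.392 mol
n(R) = 20.26 mol
n/ν → X: 6.392, R: 10.13; X is limiting.
n(E) = (2/1) × 6.392 = 12.78 mol

12.8 mol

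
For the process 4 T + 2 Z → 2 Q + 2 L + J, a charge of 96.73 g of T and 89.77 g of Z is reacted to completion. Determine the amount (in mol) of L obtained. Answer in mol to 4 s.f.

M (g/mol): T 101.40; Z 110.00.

n(T) = 96.73 / 101.40 = 0.9539 mol
n(Z) = 89.77 / 110.00 = 0.8161 mol
n/ν for T = 0.9539/4 = 0.2385
n/ν for Z = 0.8161/2 = 0.4081
Smallest n/ν is T → limiting reagent.
n(L) = (2/4) × 0.9539 = 0.4770 mol

0.4770 mol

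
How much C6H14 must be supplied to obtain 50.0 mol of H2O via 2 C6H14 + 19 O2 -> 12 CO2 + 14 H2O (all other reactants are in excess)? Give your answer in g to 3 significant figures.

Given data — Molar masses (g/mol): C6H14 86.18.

616 g

n(H2O) = 50.00 mol
n(C6H14) = (2/14) × 50.00 = 7.143 mol
mass = 7.143 × 86.18 = 615.6 g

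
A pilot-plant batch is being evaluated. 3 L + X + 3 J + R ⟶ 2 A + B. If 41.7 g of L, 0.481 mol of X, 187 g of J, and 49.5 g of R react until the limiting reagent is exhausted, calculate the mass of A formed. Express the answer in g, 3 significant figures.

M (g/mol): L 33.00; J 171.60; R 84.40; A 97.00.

n(L) = 41.70 / 33.00 = 1.264 mol
n(X) = 0.4810 mol
n(J) = 187.0 / 171.60 = 1.090 mol
n(R) = 49.50 / 84.40 = 0.5865 mol
n/ν → L: 0.4213, X: 0.4810, J: 0.3633, R: 0.5865; J is limiting.
n(A) = (2/3) × 1.090 = 0.7267 mol
mass = 0.7267 × 97.00 = 70.49 g

70.5 g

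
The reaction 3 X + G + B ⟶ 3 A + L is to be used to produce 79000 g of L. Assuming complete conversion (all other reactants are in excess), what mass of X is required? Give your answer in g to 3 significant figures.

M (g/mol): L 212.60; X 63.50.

70800 g

n(L) = 79000 / 212.60 = 371.6 mol
n(X) = (3/1) × 371.6 = 1115 mol
mass = 1115 × 63.50 = 70800 g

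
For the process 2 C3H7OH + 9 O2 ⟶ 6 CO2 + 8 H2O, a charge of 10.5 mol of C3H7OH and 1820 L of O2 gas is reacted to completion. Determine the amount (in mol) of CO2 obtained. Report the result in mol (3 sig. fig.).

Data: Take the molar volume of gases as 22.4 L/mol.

n(C3H7OH) = 10.50 mol
n(O2) = 1820 / 22.4 = 81.25 mol
n/ν for C3H7OH = 10.50/2 = 5.250
n/ν for O2 = 81.25/9 = 9.028
Smallest n/ν is C3H7OH → limiting reagent.
n(CO2) = (6/2) × 10.50 = 31.50 mol

31.5 mol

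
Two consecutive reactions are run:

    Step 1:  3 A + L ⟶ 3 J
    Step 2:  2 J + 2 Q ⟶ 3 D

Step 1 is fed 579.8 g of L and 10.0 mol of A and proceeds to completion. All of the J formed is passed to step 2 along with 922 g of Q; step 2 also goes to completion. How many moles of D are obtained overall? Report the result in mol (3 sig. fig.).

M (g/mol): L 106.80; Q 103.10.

13.4 mol

Step 1:
n(L) = 579.8 / 106.80 = 5.429 mol
n(A) = 10.00 mol
n/ν for L = 5.429/1 = 5.429
n/ν for A = 10.00/3 = 3.333
Smallest n/ν is A → limiting reagent.
n(J) produced = (3/3) × 10.00 = 10.00 mol
Step 2:
n(J) available = 10.00 mol
n(Q) = 922.0 / 103.10 = 8.943 mol
n/ν for J = 10.00/2 = 5.000
n/ν for Q = 8.943/2 = 4.472
Smallest n/ν is Q → limiting reagent.
n(D) = (3/2) × 8.943 = 13.41 mol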